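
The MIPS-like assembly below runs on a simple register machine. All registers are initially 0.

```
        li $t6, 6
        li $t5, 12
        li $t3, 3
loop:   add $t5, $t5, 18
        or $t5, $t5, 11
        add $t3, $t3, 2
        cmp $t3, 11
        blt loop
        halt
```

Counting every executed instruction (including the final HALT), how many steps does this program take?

after li $t6, 6: $t6=6
after li $t5, 12: $t5=12
after li $t3, 3: $t3=3
after add $t5, $t5, 18: $t5=12+18=30
after or $t5, $t5, 11: $t5=30|11=31
after add $t3, $t3, 2: $t3=3+2=5
cmp $t3, 11  (cmp 5,11)
blt loop: taken
after add $t5, $t5, 18: $t5=31+18=49
after or $t5, $t5, 11: $t5=49|11=59
after add $t3, $t3, 2: $t3=5+2=7
cmp $t3, 11  (cmp 7,11)
blt loop: taken
after add $t5, $t5, 18: $t5=59+18=77
after or $t5, $t5, 11: $t5=77|11=79
after add $t3, $t3, 2: $t3=7+2=9
cmp $t3, 11  (cmp 9,11)
blt loop: taken
after add $t5, $t5, 18: $t5=79+18=97
after or $t5, $t5, 11: $t5=97|11=107
after add $t3, $t3, 2: $t3=9+2=11
cmp $t3, 11  (cmp 11,11)
blt loop: not taken
halt.
Total executed instructions: 24.

24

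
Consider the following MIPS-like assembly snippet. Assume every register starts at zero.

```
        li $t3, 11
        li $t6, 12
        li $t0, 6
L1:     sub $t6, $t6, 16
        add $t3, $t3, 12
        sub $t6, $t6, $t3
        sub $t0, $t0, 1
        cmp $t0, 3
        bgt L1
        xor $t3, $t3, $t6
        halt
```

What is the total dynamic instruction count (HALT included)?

after li $t3, 11: $t3=11
after li $t6, 12: $t6=12
after li $t0, 6: $t0=6
after sub $t6, $t6, 16: $t6=12-16=-4
after add $t3, $t3, 12: $t3=11+12=23
after sub $t6, $t6, $t3: $t6=(-4)-23=-27
after sub $t0, $t0, 1: $t0=6-1=5
cmp $t0, 3  (cmp 5,3)
bgt L1: taken
after sub $t6, $t6, 16: $t6=(-27)-16=-43
after add $t3, $t3, 12: $t3=23+12=35
after sub $t6, $t6, $t3: $t6=(-43)-35=-78
after sub $t0, $t0, 1: $t0=5-1=4
cmp $t0, 3  (cmp 4,3)
bgt L1: taken
after sub $t6, $t6, 16: $t6=(-78)-16=-94
after add $t3, $t3, 12: $t3=35+12=47
after sub $t6, $t6, $t3: $t6=(-94)-47=-141
after sub $t0, $t0, 1: $t0=4-1=3
cmp $t0, 3  (cmp 3,3)
bgt L1: not taken
after xor $t3, $t3, $t6: $t3=47^(-141)=-164
halt.
Total executed instructions: 23.

23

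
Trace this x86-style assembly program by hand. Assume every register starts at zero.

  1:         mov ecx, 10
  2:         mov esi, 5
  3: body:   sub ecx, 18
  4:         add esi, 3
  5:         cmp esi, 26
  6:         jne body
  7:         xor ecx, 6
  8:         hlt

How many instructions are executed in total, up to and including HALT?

ecx=10
esi=5
ecx=10-18=-8
esi=5+3=8
cmp esi, 26  (cmp 8,26)
jne body: taken
ecx=(-8)-18=-26
esi=8+3=11
cmp esi, 26  (cmp 11,26)
jne body: taken
ecx=(-26)-18=-44
esi=11+3=14
cmp esi, 26  (cmp 14,26)
jne body: taken
ecx=(-44)-18=-62
esi=14+3=17
cmp esi, 26  (cmp 17,26)
jne body: taken
ecx=(-62)-18=-80
esi=17+3=20
cmp esi, 26  (cmp 20,26)
jne body: taken
ecx=(-80)-18=-98
esi=20+3=23
cmp esi, 26  (cmp 23,26)
jne body: taken
ecx=(-98)-18=-116
esi=23+3=26
cmp esi, 26  (cmp 26,26)
jne body: not taken
ecx=(-116)^6=-118
halt.
Total executed instructions: 32.

32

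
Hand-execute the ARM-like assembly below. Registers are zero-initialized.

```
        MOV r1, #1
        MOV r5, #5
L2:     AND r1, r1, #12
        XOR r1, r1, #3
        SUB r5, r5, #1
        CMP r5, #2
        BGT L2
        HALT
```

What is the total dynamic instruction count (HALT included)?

18

MOV r1, #1 → r1=1
MOV r5, #5 → r5=5
AND r1, r1, #12 → r1=1&12=0
XOR r1, r1, #3 → r1=0^3=3
SUB r5, r5, #1 → r5=5-1=4
CMP r5, #2  (cmp 4,2)
BGT L2: taken
AND r1, r1, #12 → r1=3&12=0
XOR r1, r1, #3 → r1=0^3=3
SUB r5, r5, #1 → r5=4-1=3
CMP r5, #2  (cmp 3,2)
BGT L2: taken
AND r1, r1, #12 → r1=3&12=0
XOR r1, r1, #3 → r1=0^3=3
SUB r5, r5, #1 → r5=3-1=2
CMP r5, #2  (cmp 2,2)
BGT L2: not taken
halt.
Total executed instructions: 18.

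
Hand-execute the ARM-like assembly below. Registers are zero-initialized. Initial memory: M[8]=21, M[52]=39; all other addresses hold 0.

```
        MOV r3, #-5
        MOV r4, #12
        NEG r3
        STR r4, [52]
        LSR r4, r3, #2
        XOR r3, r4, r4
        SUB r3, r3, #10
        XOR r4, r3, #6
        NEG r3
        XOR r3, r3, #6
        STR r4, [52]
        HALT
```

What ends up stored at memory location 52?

-16

after MOV r3, #-5: r3=-5
after MOV r4, #12: r4=12
after NEG r3: r3=-(-5)=5
STR r4, [52] → M[52]=12
after LSR r4, r3, #2: r4=5>>2=1
after XOR r3, r4, r4: r3=1^1=0
after SUB r3, r3, #10: r3=0-10=-10
after XOR r4, r3, #6: r4=(-10)^6=-16
after NEG r3: r3=-(-10)=10
after XOR r3, r3, #6: r3=10^6=12
STR r4, [52] → M[52]=-16
halt.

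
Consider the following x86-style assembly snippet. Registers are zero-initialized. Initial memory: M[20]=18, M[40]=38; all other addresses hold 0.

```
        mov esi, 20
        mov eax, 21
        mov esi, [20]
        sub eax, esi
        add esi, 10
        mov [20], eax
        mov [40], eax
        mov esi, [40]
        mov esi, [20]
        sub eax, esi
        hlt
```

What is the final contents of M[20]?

esi=20
eax=21
esi=M[20]=18
eax=21-18=3
esi=18+10=28
mov [20], eax → M[20]=3
mov [40], eax → M[40]=3
esi=M[40]=3
esi=M[20]=3
eax=3-3=0
halt.

3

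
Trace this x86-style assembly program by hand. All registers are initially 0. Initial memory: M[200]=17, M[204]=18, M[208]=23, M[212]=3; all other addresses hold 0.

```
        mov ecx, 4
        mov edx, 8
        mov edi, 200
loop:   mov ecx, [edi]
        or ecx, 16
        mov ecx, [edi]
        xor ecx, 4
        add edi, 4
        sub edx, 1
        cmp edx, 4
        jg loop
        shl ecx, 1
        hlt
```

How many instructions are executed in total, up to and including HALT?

37

mov ecx, 4 → ecx=4
mov edx, 8 → edx=8
mov edi, 200 → edi=200
mov ecx, [edi] → ecx=M[200]=17
or ecx, 16 → ecx=17|16=17
mov ecx, [edi] → ecx=M[200]=17
xor ecx, 4 → ecx=17^4=21
add edi, 4 → edi=200+4=204
sub edx, 1 → edx=8-1=7
cmp edx, 4  (cmp 7,4)
jg loop: taken
mov ecx, [edi] → ecx=M[204]=18
or ecx, 16 → ecx=18|16=18
mov ecx, [edi] → ecx=M[204]=18
xor ecx, 4 → ecx=18^4=22
add edi, 4 → edi=204+4=208
sub edx, 1 → edx=7-1=6
cmp edx, 4  (cmp 6,4)
jg loop: taken
mov ecx, [edi] → ecx=M[208]=23
or ecx, 16 → ecx=23|16=23
mov ecx, [edi] → ecx=M[208]=23
xor ecx, 4 → ecx=23^4=19
add edi, 4 → edi=208+4=212
sub edx, 1 → edx=6-1=5
cmp edx, 4  (cmp 5,4)
jg loop: taken
mov ecx, [edi] → ecx=M[212]=3
or ecx, 16 → ecx=3|16=19
mov ecx, [edi] → ecx=M[212]=3
xor ecx, 4 → ecx=3^4=7
add edi, 4 → edi=212+4=216
sub edx, 1 → edx=5-1=4
cmp edx, 4  (cmp 4,4)
jg loop: not taken
shl ecx, 1 → ecx=7<<1=14
halt.
Total executed instructions: 37.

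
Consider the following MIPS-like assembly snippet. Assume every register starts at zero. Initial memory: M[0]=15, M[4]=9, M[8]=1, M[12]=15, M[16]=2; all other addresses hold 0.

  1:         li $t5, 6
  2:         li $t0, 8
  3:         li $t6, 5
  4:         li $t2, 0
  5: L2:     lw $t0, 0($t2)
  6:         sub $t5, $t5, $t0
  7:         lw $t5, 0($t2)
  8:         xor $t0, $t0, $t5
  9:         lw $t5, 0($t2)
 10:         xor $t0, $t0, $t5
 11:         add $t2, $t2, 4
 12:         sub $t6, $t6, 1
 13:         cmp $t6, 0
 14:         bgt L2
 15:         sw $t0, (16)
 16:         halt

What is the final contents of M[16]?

2

$t5=6
$t0=8
$t6=5
$t2=0
$t0=M[0]=15
$t5=6-15=-9
$t5=M[0]=15
$t0=15^15=0
$t5=M[0]=15
$t0=0^15=15
$t2=0+4=4
$t6=5-1=4
cmp $t6, 0  (cmp 4,0)
bgt L2: taken
$t0=M[4]=9
$t5=15-9=6
$t5=M[4]=9
$t0=9^9=0
$t5=M[4]=9
$t0=0^9=9
$t2=4+4=8
$t6=4-1=3
cmp $t6, 0  (cmp 3,0)
bgt L2: taken
$t0=M[8]=1
$t5=9-1=8
$t5=M[8]=1
$t0=1^1=0
$t5=M[8]=1
$t0=0^1=1
$t2=8+4=12
$t6=3-1=2
cmp $t6, 0  (cmp 2,0)
bgt L2: taken
$t0=M[12]=15
$t5=1-15=-14
$t5=M[12]=15
$t0=15^15=0
$t5=M[12]=15
$t0=0^15=15
$t2=12+4=16
$t6=2-1=1
cmp $t6, 0  (cmp 1,0)
bgt L2: taken
$t0=M[16]=2
$t5=15-2=13
$t5=M[16]=2
$t0=2^2=0
$t5=M[16]=2
$t0=0^2=2
$t2=16+4=20
$t6=1-1=0
cmp $t6, 0  (cmp 0,0)
bgt L2: not taken
sw $t0, (16) → M[16]=2
halt.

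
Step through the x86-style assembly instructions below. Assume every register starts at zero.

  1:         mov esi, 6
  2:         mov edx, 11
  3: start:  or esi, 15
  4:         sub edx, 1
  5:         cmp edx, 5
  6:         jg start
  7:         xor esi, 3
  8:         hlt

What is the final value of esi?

12

esi=6
edx=11
esi=6|15=15
edx=11-1=10
cmp edx, 5  (cmp 10,5)
jg start: taken
esi=15|15=15
edx=10-1=9
cmp edx, 5  (cmp 9,5)
jg start: taken
esi=15|15=15
edx=9-1=8
cmp edx, 5  (cmp 8,5)
jg start: taken
esi=15|15=15
edx=8-1=7
cmp edx, 5  (cmp 7,5)
jg start: taken
esi=15|15=15
edx=7-1=6
cmp edx, 5  (cmp 6,5)
jg start: taken
esi=15|15=15
edx=6-1=5
cmp edx, 5  (cmp 5,5)
jg start: not taken
esi=15^3=12
halt.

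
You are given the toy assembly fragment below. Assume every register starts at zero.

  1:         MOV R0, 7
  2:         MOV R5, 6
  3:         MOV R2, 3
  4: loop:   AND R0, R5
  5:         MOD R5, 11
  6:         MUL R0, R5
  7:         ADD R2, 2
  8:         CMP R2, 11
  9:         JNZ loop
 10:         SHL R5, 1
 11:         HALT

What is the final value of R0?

0

MOV R0, 7 → R0=7
MOV R5, 6 → R5=6
MOV R2, 3 → R2=3
AND R0, R5 → R0=7&6=6
MOD R5, 11 → R5=6%11=6
MUL R0, R5 → R0=6*6=36
ADD R2, 2 → R2=3+2=5
CMP R2, 11  (cmp 5,11)
JNZ loop: taken
AND R0, R5 → R0=36&6=4
MOD R5, 11 → R5=6%11=6
MUL R0, R5 → R0=4*6=24
ADD R2, 2 → R2=5+2=7
CMP R2, 11  (cmp 7,11)
JNZ loop: taken
AND R0, R5 → R0=24&6=0
MOD R5, 11 → R5=6%11=6
MUL R0, R5 → R0=0*6=0
ADD R2, 2 → R2=7+2=9
CMP R2, 11  (cmp 9,11)
JNZ loop: taken
AND R0, R5 → R0=0&6=0
MOD R5, 11 → R5=6%11=6
MUL R0, R5 → R0=0*6=0
ADD R2, 2 → R2=9+2=11
CMP R2, 11  (cmp 11,11)
JNZ loop: not taken
SHL R5, 1 → R5=6<<1=12
halt.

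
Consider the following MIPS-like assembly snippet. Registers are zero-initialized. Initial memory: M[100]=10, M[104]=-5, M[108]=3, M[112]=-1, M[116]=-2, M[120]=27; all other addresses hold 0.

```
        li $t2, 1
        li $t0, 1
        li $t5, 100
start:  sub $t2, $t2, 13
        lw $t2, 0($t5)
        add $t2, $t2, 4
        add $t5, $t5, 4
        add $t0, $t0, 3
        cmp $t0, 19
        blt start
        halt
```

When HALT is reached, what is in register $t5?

124

$t2=1
$t0=1
$t5=100
$t2=1-13=-12
$t2=M[100]=10
$t2=10+4=14
$t5=100+4=104
$t0=1+3=4
cmp $t0, 19  (cmp 4,19)
blt start: taken
$t2=14-13=1
$t2=M[104]=-5
$t2=(-5)+4=-1
$t5=104+4=108
$t0=4+3=7
cmp $t0, 19  (cmp 7,19)
blt start: taken
$t2=(-1)-13=-14
$t2=M[108]=3
$t2=3+4=7
$t5=108+4=112
$t0=7+3=10
cmp $t0, 19  (cmp 10,19)
blt start: taken
$t2=7-13=-6
$t2=M[112]=-1
$t2=(-1)+4=3
$t5=112+4=116
$t0=10+3=13
cmp $t0, 19  (cmp 13,19)
blt start: taken
$t2=3-13=-10
$t2=M[116]=-2
$t2=(-2)+4=2
$t5=116+4=120
$t0=13+3=16
cmp $t0, 19  (cmp 16,19)
blt start: taken
$t2=2-13=-11
$t2=M[120]=27
$t2=27+4=31
$t5=120+4=124
$t0=16+3=19
cmp $t0, 19  (cmp 19,19)
blt start: not taken
halt.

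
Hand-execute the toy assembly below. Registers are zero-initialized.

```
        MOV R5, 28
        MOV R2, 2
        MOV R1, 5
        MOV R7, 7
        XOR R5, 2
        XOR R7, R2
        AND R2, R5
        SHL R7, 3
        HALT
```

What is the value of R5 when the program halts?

30

after MOV R5, 28: R5=28
after MOV R2, 2: R2=2
after MOV R1, 5: R1=5
after MOV R7, 7: R7=7
after XOR R5, 2: R5=28^2=30
after XOR R7, R2: R7=7^2=5
after AND R2, R5: R2=2&30=2
after SHL R7, 3: R7=5<<3=40
halt.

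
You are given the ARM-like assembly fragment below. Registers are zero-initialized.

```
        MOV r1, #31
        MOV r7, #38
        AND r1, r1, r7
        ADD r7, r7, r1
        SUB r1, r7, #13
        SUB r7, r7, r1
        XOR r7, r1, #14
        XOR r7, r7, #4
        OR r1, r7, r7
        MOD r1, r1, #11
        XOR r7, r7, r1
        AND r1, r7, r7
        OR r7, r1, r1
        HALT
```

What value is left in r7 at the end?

31

r1=31
r7=38
r1=31&38=6
r7=38+6=44
r1=44-13=31
r7=44-31=13
r7=31^14=17
r7=17^4=21
r1=21|21=21
r1=21%11=10
r7=21^10=31
r1=31&31=31
r7=31|31=31
halt.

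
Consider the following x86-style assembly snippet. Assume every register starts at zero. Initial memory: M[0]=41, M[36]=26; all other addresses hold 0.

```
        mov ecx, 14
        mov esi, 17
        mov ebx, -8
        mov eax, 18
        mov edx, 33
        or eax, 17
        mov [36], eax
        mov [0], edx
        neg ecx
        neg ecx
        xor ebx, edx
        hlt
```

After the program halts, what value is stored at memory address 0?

33

ecx=14
esi=17
ebx=-8
eax=18
edx=33
eax=18|17=19
mov [36], eax → M[36]=19
mov [0], edx → M[0]=33
ecx=-(14)=-14
ecx=-(-14)=14
ebx=(-8)^33=-39
halt.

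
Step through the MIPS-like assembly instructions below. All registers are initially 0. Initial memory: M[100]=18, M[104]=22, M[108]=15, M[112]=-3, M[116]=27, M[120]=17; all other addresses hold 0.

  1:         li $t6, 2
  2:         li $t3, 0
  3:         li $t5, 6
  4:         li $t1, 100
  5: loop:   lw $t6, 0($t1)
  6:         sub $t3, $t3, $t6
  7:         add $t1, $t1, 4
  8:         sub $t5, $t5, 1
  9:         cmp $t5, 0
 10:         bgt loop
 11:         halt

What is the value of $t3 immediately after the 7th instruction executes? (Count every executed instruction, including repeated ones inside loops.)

$t6=2
$t3=0
$t5=6
$t1=100
$t6=M[100]=18
$t3=0-18=-18
$t1=100+4=104
After step 7: $t3 = -18.

-18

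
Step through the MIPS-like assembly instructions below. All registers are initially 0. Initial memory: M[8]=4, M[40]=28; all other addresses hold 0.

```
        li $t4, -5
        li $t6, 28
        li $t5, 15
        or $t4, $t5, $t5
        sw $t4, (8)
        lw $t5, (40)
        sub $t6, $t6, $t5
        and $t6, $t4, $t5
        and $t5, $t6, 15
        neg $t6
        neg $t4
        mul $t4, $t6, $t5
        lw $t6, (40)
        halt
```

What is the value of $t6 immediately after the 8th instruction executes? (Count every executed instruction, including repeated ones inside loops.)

after li $t4, -5: $t4=-5
after li $t6, 28: $t6=28
after li $t5, 15: $t5=15
after or $t4, $t5, $t5: $t4=15|15=15
sw $t4, (8) → M[8]=15
after lw $t5, (40): $t5=M[40]=28
after sub $t6, $t6, $t5: $t6=28-28=0
after and $t6, $t4, $t5: $t6=15&28=12
After step 8: $t6 = 12.

12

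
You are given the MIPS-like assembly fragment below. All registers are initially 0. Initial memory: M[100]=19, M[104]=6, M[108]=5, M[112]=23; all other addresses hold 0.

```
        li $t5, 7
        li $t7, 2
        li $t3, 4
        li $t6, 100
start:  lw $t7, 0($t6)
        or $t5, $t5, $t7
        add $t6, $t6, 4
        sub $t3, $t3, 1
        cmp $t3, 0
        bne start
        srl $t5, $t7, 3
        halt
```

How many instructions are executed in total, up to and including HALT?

li $t5, 7 → $t5=7
li $t7, 2 → $t7=2
li $t3, 4 → $t3=4
li $t6, 100 → $t6=100
lw $t7, 0($t6) → $t7=M[100]=19
or $t5, $t5, $t7 → $t5=7|19=23
add $t6, $t6, 4 → $t6=100+4=104
sub $t3, $t3, 1 → $t3=4-1=3
cmp $t3, 0  (cmp 3,0)
bne start: taken
lw $t7, 0($t6) → $t7=M[104]=6
or $t5, $t5, $t7 → $t5=23|6=23
add $t6, $t6, 4 → $t6=104+4=108
sub $t3, $t3, 1 → $t3=3-1=2
cmp $t3, 0  (cmp 2,0)
bne start: taken
lw $t7, 0($t6) → $t7=M[108]=5
or $t5, $t5, $t7 → $t5=23|5=23
add $t6, $t6, 4 → $t6=108+4=112
sub $t3, $t3, 1 → $t3=2-1=1
cmp $t3, 0  (cmp 1,0)
bne start: taken
lw $t7, 0($t6) → $t7=M[112]=23
or $t5, $t5, $t7 → $t5=23|23=23
add $t6, $t6, 4 → $t6=112+4=116
sub $t3, $t3, 1 → $t3=1-1=0
cmp $t3, 0  (cmp 0,0)
bne start: not taken
srl $t5, $t7, 3 → $t5=23>>3=2
halt.
Total executed instructions: 30.

30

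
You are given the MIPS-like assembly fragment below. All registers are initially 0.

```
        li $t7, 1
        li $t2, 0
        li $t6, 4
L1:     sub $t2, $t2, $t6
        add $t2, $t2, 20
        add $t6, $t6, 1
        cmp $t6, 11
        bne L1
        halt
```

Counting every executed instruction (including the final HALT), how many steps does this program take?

$t7=1
$t2=0
$t6=4
$t2=0-4=-4
$t2=(-4)+20=16
$t6=4+1=5
cmp $t6, 11  (cmp 5,11)
bne L1: taken
$t2=16-5=11
$t2=11+20=31
$t6=5+1=6
cmp $t6, 11  (cmp 6,11)
bne L1: taken
$t2=31-6=25
$t2=25+20=45
$t6=6+1=7
cmp $t6, 11  (cmp 7,11)
bne L1: taken
$t2=45-7=38
$t2=38+20=58
$t6=7+1=8
cmp $t6, 11  (cmp 8,11)
bne L1: taken
$t2=58-8=50
$t2=50+20=70
$t6=8+1=9
cmp $t6, 11  (cmp 9,11)
bne L1: taken
$t2=70-9=61
$t2=61+20=81
$t6=9+1=10
cmp $t6, 11  (cmp 10,11)
bne L1: taken
$t2=81-10=71
$t2=71+20=91
$t6=10+1=11
cmp $t6, 11  (cmp 11,11)
bne L1: not taken
halt.
Total executed instructions: 39.

39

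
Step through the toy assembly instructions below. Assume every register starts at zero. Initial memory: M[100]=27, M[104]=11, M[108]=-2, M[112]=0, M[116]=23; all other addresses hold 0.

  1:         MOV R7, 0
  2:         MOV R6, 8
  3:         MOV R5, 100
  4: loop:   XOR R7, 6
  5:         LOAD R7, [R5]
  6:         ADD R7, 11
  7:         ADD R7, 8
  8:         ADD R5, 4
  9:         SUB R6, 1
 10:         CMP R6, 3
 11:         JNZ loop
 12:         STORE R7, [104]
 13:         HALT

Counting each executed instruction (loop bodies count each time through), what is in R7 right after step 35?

R7=0
R6=8
R5=100
R7=0^6=6
R7=M[100]=27
R7=27+11=38
R7=38+8=46
R5=100+4=104
R6=8-1=7
CMP R6, 3  (cmp 7,3)
JNZ loop: taken
R7=46^6=40
R7=M[104]=11
R7=11+11=22
R7=22+8=30
R5=104+4=108
R6=7-1=6
CMP R6, 3  (cmp 6,3)
JNZ loop: taken
R7=30^6=24
R7=M[108]=-2
R7=(-2)+11=9
R7=9+8=17
R5=108+4=112
R6=6-1=5
CMP R6, 3  (cmp 5,3)
JNZ loop: taken
R7=17^6=23
R7=M[112]=0
R7=0+11=11
R7=11+8=19
R5=112+4=116
R6=5-1=4
CMP R6, 3  (cmp 4,3)
JNZ loop: taken
After step 35: R7 = 19.

19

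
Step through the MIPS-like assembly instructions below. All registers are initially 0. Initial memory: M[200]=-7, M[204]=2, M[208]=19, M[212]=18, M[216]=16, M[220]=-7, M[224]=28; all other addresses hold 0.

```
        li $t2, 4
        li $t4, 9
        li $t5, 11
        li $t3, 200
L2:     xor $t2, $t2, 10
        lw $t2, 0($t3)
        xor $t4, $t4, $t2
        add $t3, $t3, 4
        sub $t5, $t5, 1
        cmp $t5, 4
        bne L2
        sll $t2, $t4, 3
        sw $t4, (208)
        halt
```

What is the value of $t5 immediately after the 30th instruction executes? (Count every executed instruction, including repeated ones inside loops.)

after li $t2, 4: $t2=4
after li $t4, 9: $t4=9
after li $t5, 11: $t5=11
after li $t3, 200: $t3=200
after xor $t2, $t2, 10: $t2=4^10=14
after lw $t2, 0($t3): $t2=M[200]=-7
after xor $t4, $t4, $t2: $t4=9^(-7)=-16
after add $t3, $t3, 4: $t3=200+4=204
after sub $t5, $t5, 1: $t5=11-1=10
cmp $t5, 4  (cmp 10,4)
bne L2: taken
after xor $t2, $t2, 10: $t2=(-7)^10=-13
after lw $t2, 0($t3): $t2=M[204]=2
after xor $t4, $t4, $t2: $t4=(-16)^2=-14
after add $t3, $t3, 4: $t3=204+4=208
after sub $t5, $t5, 1: $t5=10-1=9
cmp $t5, 4  (cmp 9,4)
bne L2: taken
after xor $t2, $t2, 10: $t2=2^10=8
after lw $t2, 0($t3): $t2=M[208]=19
after xor $t4, $t4, $t2: $t4=(-14)^19=-31
after add $t3, $t3, 4: $t3=208+4=212
after sub $t5, $t5, 1: $t5=9-1=8
cmp $t5, 4  (cmp 8,4)
bne L2: taken
after xor $t2, $t2, 10: $t2=19^10=25
after lw $t2, 0($t3): $t2=M[212]=18
after xor $t4, $t4, $t2: $t4=(-31)^18=-13
after add $t3, $t3, 4: $t3=212+4=216
after sub $t5, $t5, 1: $t5=8-1=7
After step 30: $t5 = 7.

7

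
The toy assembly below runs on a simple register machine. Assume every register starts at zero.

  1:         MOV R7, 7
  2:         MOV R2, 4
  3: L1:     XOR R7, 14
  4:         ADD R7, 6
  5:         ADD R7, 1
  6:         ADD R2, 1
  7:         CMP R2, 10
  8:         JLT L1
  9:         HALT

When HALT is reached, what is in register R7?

R7=7
R2=4
R7=7^14=9
R7=9+6=15
R7=15+1=16
R2=4+1=5
CMP R2, 10  (cmp 5,10)
JLT L1: taken
R7=16^14=30
R7=30+6=36
R7=36+1=37
R2=5+1=6
CMP R2, 10  (cmp 6,10)
JLT L1: taken
R7=37^14=43
R7=43+6=49
R7=49+1=50
R2=6+1=7
CMP R2, 10  (cmp 7,10)
JLT L1: taken
R7=50^14=60
R7=60+6=66
R7=66+1=67
R2=7+1=8
CMP R2, 10  (cmp 8,10)
JLT L1: taken
R7=67^14=77
R7=77+6=83
R7=83+1=84
R2=8+1=9
CMP R2, 10  (cmp 9,10)
JLT L1: taken
R7=84^14=90
R7=90+6=96
R7=96+1=97
R2=9+1=10
CMP R2, 10  (cmp 10,10)
JLT L1: not taken
halt.

97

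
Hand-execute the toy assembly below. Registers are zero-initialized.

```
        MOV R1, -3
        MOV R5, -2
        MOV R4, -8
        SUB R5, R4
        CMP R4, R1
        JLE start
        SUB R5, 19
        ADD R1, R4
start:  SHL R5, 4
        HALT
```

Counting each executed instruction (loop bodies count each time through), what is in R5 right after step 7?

MOV R1, -3 → R1=-3
MOV R5, -2 → R5=-2
MOV R4, -8 → R4=-8
SUB R5, R4 → R5=(-2)-(-8)=6
CMP R4, R1  (cmp -8,-3)
JLE start: taken
SHL R5, 4 → R5=6<<4=96
After step 7: R5 = 96.

96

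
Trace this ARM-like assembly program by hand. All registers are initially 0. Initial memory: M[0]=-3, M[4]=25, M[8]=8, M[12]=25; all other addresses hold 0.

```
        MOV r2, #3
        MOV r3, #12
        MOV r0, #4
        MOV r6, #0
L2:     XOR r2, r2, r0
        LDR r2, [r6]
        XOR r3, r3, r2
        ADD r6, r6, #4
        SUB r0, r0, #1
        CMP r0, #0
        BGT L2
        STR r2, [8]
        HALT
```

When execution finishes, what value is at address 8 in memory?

after MOV r2, #3: r2=3
after MOV r3, #12: r3=12
after MOV r0, #4: r0=4
after MOV r6, #0: r6=0
after XOR r2, r2, r0: r2=3^4=7
after LDR r2, [r6]: r2=M[0]=-3
after XOR r3, r3, r2: r3=12^(-3)=-15
after ADD r6, r6, #4: r6=0+4=4
after SUB r0, r0, #1: r0=4-1=3
CMP r0, #0  (cmp 3,0)
BGT L2: taken
after XOR r2, r2, r0: r2=(-3)^3=-2
after LDR r2, [r6]: r2=M[4]=25
after XOR r3, r3, r2: r3=(-15)^25=-24
after ADD r6, r6, #4: r6=4+4=8
after SUB r0, r0, #1: r0=3-1=2
CMP r0, #0  (cmp 2,0)
BGT L2: taken
after XOR r2, r2, r0: r2=25^2=27
after LDR r2, [r6]: r2=M[8]=8
after XOR r3, r3, r2: r3=(-24)^8=-32
after ADD r6, r6, #4: r6=8+4=12
after SUB r0, r0, #1: r0=2-1=1
CMP r0, #0  (cmp 1,0)
BGT L2: taken
after XOR r2, r2, r0: r2=8^1=9
after LDR r2, [r6]: r2=M[12]=25
after XOR r3, r3, r2: r3=(-32)^25=-7
after ADD r6, r6, #4: r6=12+4=16
after SUB r0, r0, #1: r0=1-1=0
CMP r0, #0  (cmp 0,0)
BGT L2: not taken
STR r2, [8] → M[8]=25
halt.

25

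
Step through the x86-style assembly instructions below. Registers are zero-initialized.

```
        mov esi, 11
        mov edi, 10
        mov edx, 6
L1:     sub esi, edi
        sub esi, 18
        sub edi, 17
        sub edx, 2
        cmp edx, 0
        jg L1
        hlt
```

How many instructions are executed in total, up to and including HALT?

22

esi=11
edi=10
edx=6
esi=11-10=1
esi=1-18=-17
edi=10-17=-7
edx=6-2=4
cmp edx, 0  (cmp 4,0)
jg L1: taken
esi=(-17)-(-7)=-10
esi=(-10)-18=-28
edi=(-7)-17=-24
edx=4-2=2
cmp edx, 0  (cmp 2,0)
jg L1: taken
esi=(-28)-(-24)=-4
esi=(-4)-18=-22
edi=(-24)-17=-41
edx=2-2=0
cmp edx, 0  (cmp 0,0)
jg L1: not taken
halt.
Total executed instructions: 22.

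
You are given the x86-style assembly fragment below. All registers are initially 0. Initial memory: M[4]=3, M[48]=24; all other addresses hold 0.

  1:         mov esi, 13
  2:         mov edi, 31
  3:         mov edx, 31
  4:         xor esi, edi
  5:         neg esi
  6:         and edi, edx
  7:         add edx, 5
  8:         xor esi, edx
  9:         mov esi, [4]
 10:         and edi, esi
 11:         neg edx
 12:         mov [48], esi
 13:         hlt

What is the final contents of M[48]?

after mov esi, 13: esi=13
after mov edi, 31: edi=31
after mov edx, 31: edx=31
after xor esi, edi: esi=13^31=18
after neg esi: esi=-(18)=-18
after and edi, edx: edi=31&31=31
after add edx, 5: edx=31+5=36
after xor esi, edx: esi=(-18)^36=-54
after mov esi, [4]: esi=M[4]=3
after and edi, esi: edi=31&3=3
after neg edx: edx=-(36)=-36
mov [48], esi → M[48]=3
halt.

3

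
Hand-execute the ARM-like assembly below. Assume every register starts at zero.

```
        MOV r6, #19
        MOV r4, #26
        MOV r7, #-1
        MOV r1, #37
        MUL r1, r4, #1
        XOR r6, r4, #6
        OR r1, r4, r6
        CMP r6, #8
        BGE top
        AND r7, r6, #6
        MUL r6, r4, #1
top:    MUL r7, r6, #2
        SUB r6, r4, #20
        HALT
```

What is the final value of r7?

56

after MOV r6, #19: r6=19
after MOV r4, #26: r4=26
after MOV r7, #-1: r7=-1
after MOV r1, #37: r1=37
after MUL r1, r4, #1: r1=26*1=26
after XOR r6, r4, #6: r6=26^6=28
after OR r1, r4, r6: r1=26|28=30
CMP r6, #8  (cmp 28,8)
BGE top: taken
after MUL r7, r6, #2: r7=28*2=56
after SUB r6, r4, #20: r6=26-20=6
halt.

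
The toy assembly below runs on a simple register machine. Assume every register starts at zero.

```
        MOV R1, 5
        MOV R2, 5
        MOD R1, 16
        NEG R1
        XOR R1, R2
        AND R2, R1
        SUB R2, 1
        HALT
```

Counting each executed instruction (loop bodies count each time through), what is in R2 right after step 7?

3

after MOV R1, 5: R1=5
after MOV R2, 5: R2=5
after MOD R1, 16: R1=5%16=5
after NEG R1: R1=-(5)=-5
after XOR R1, R2: R1=(-5)^5=-2
after AND R2, R1: R2=5&(-2)=4
after SUB R2, 1: R2=4-1=3
After step 7: R2 = 3.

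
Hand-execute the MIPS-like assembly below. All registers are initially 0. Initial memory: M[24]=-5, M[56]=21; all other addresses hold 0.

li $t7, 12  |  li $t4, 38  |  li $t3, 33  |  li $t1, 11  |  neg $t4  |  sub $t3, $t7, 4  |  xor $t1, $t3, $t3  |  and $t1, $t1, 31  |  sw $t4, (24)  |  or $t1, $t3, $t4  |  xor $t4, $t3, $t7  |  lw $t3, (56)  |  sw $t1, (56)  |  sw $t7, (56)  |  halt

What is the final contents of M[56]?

12

li $t7, 12 → $t7=12
li $t4, 38 → $t4=38
li $t3, 33 → $t3=33
li $t1, 11 → $t1=11
neg $t4 → $t4=-(38)=-38
sub $t3, $t7, 4 → $t3=12-4=8
xor $t1, $t3, $t3 → $t1=8^8=0
and $t1, $t1, 31 → $t1=0&31=0
sw $t4, (24) → M[24]=-38
or $t1, $t3, $t4 → $t1=8|(-38)=-38
xor $t4, $t3, $t7 → $t4=8^12=4
lw $t3, (56) → $t3=M[56]=21
sw $t1, (56) → M[56]=-38
sw $t7, (56) → M[56]=12
halt.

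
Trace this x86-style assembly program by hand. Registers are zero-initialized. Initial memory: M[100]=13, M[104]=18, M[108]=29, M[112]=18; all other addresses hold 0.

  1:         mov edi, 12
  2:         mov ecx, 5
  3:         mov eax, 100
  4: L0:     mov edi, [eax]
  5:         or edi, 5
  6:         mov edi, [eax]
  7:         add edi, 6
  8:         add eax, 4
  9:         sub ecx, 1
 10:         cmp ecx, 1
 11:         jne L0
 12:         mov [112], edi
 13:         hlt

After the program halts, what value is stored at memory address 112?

after mov edi, 12: edi=12
after mov ecx, 5: ecx=5
after mov eax, 100: eax=100
after mov edi, [eax]: edi=M[100]=13
after or edi, 5: edi=13|5=13
after mov edi, [eax]: edi=M[100]=13
after add edi, 6: edi=13+6=19
after add eax, 4: eax=100+4=104
after sub ecx, 1: ecx=5-1=4
cmp ecx, 1  (cmp 4,1)
jne L0: taken
after mov edi, [eax]: edi=M[104]=18
after or edi, 5: edi=18|5=23
after mov edi, [eax]: edi=M[104]=18
after add edi, 6: edi=18+6=24
after add eax, 4: eax=104+4=108
after sub ecx, 1: ecx=4-1=3
cmp ecx, 1  (cmp 3,1)
jne L0: taken
after mov edi, [eax]: edi=M[108]=29
after or edi, 5: edi=29|5=29
after mov edi, [eax]: edi=M[108]=29
after add edi, 6: edi=29+6=35
after add eax, 4: eax=108+4=112
after sub ecx, 1: ecx=3-1=2
cmp ecx, 1  (cmp 2,1)
jne L0: taken
after mov edi, [eax]: edi=M[112]=18
after or edi, 5: edi=18|5=23
after mov edi, [eax]: edi=M[112]=18
after add edi, 6: edi=18+6=24
after add eax, 4: eax=112+4=116
after sub ecx, 1: ecx=2-1=1
cmp ecx, 1  (cmp 1,1)
jne L0: not taken
mov [112], edi → M[112]=24
halt.

24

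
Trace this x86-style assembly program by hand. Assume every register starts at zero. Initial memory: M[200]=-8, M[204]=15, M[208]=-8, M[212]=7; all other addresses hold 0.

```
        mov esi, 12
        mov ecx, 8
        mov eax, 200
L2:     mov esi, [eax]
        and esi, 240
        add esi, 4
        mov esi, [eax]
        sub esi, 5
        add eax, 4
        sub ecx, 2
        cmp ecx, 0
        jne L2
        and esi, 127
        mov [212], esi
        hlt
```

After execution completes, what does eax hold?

esi=12
ecx=8
eax=200
esi=M[200]=-8
esi=(-8)&240=240
esi=240+4=244
esi=M[200]=-8
esi=(-8)-5=-13
eax=200+4=204
ecx=8-2=6
cmp ecx, 0  (cmp 6,0)
jne L2: taken
esi=M[204]=15
esi=15&240=0
esi=0+4=4
esi=M[204]=15
esi=15-5=10
eax=204+4=208
ecx=6-2=4
cmp ecx, 0  (cmp 4,0)
jne L2: taken
esi=M[208]=-8
esi=(-8)&240=240
esi=240+4=244
esi=M[208]=-8
esi=(-8)-5=-13
eax=208+4=212
ecx=4-2=2
cmp ecx, 0  (cmp 2,0)
jne L2: taken
esi=M[212]=7
esi=7&240=0
esi=0+4=4
esi=M[212]=7
esi=7-5=2
eax=212+4=216
ecx=2-2=0
cmp ecx, 0  (cmp 0,0)
jne L2: not taken
esi=2&127=2
mov [212], esi → M[212]=2
halt.

216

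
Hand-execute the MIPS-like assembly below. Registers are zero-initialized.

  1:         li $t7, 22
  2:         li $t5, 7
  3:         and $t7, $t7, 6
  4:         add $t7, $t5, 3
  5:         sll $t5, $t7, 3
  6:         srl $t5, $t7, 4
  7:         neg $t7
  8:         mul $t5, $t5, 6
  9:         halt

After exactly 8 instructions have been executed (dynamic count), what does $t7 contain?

-10

$t7=22
$t5=7
$t7=22&6=6
$t7=7+3=10
$t5=10<<3=80
$t5=10>>4=0
$t7=-(10)=-10
$t5=0*6=0
After step 8: $t7 = -10.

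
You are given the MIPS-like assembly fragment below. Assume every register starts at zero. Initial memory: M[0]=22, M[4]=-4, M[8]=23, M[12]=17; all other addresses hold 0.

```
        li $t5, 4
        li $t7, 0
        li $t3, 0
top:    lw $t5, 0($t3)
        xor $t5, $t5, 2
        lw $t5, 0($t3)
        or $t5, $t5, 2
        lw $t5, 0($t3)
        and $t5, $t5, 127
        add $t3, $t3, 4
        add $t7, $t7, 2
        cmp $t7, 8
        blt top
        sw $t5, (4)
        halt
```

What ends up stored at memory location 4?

li $t5, 4 → $t5=4
li $t7, 0 → $t7=0
li $t3, 0 → $t3=0
lw $t5, 0($t3) → $t5=M[0]=22
xor $t5, $t5, 2 → $t5=22^2=20
lw $t5, 0($t3) → $t5=M[0]=22
or $t5, $t5, 2 → $t5=22|2=22
lw $t5, 0($t3) → $t5=M[0]=22
and $t5, $t5, 127 → $t5=22&127=22
add $t3, $t3, 4 → $t3=0+4=4
add $t7, $t7, 2 → $t7=0+2=2
cmp $t7, 8  (cmp 2,8)
blt top: taken
lw $t5, 0($t3) → $t5=M[4]=-4
xor $t5, $t5, 2 → $t5=(-4)^2=-2
lw $t5, 0($t3) → $t5=M[4]=-4
or $t5, $t5, 2 → $t5=(-4)|2=-2
lw $t5, 0($t3) → $t5=M[4]=-4
and $t5, $t5, 127 → $t5=(-4)&127=124
add $t3, $t3, 4 → $t3=4+4=8
add $t7, $t7, 2 → $t7=2+2=4
cmp $t7, 8  (cmp 4,8)
blt top: taken
lw $t5, 0($t3) → $t5=M[8]=23
xor $t5, $t5, 2 → $t5=23^2=21
lw $t5, 0($t3) → $t5=M[8]=23
or $t5, $t5, 2 → $t5=23|2=23
lw $t5, 0($t3) → $t5=M[8]=23
and $t5, $t5, 127 → $t5=23&127=23
add $t3, $t3, 4 → $t3=8+4=12
add $t7, $t7, 2 → $t7=4+2=6
cmp $t7, 8  (cmp 6,8)
blt top: taken
lw $t5, 0($t3) → $t5=M[12]=17
xor $t5, $t5, 2 → $t5=17^2=19
lw $t5, 0($t3) → $t5=M[12]=17
or $t5, $t5, 2 → $t5=17|2=19
lw $t5, 0($t3) → $t5=M[12]=17
and $t5, $t5, 127 → $t5=17&127=17
add $t3, $t3, 4 → $t3=12+4=16
add $t7, $t7, 2 → $t7=6+2=8
cmp $t7, 8  (cmp 8,8)
blt top: not taken
sw $t5, (4) → M[4]=17
halt.

17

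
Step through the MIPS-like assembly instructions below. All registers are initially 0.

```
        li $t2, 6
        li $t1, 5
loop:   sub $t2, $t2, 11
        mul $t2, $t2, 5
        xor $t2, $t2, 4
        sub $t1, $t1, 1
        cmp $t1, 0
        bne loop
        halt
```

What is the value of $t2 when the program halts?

-26321

li $t2, 6 → $t2=6
li $t1, 5 → $t1=5
sub $t2, $t2, 11 → $t2=6-11=-5
mul $t2, $t2, 5 → $t2=(-5)*5=-25
xor $t2, $t2, 4 → $t2=(-25)^4=-29
sub $t1, $t1, 1 → $t1=5-1=4
cmp $t1, 0  (cmp 4,0)
bne loop: taken
sub $t2, $t2, 11 → $t2=(-29)-11=-40
mul $t2, $t2, 5 → $t2=(-40)*5=-200
xor $t2, $t2, 4 → $t2=(-200)^4=-196
sub $t1, $t1, 1 → $t1=4-1=3
cmp $t1, 0  (cmp 3,0)
bne loop: taken
sub $t2, $t2, 11 → $t2=(-196)-11=-207
mul $t2, $t2, 5 → $t2=(-207)*5=-1035
xor $t2, $t2, 4 → $t2=(-1035)^4=-1039
sub $t1, $t1, 1 → $t1=3-1=2
cmp $t1, 0  (cmp 2,0)
bne loop: taken
sub $t2, $t2, 11 → $t2=(-1039)-11=-1050
mul $t2, $t2, 5 → $t2=(-1050)*5=-5250
xor $t2, $t2, 4 → $t2=(-5250)^4=-5254
sub $t1, $t1, 1 → $t1=2-1=1
cmp $t1, 0  (cmp 1,0)
bne loop: taken
sub $t2, $t2, 11 → $t2=(-5254)-11=-5265
mul $t2, $t2, 5 → $t2=(-5265)*5=-26325
xor $t2, $t2, 4 → $t2=(-26325)^4=-26321
sub $t1, $t1, 1 → $t1=1-1=0
cmp $t1, 0  (cmp 0,0)
bne loop: not taken
halt.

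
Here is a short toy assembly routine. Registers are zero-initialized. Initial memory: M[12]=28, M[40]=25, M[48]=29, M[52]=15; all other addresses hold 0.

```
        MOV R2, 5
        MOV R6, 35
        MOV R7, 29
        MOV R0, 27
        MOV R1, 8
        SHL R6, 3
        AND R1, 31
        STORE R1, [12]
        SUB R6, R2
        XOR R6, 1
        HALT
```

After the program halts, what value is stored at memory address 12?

R2=5
R6=35
R7=29
R0=27
R1=8
R6=35<<3=280
R1=8&31=8
STORE R1, [12] → M[12]=8
R6=280-5=275
R6=275^1=274
halt.

8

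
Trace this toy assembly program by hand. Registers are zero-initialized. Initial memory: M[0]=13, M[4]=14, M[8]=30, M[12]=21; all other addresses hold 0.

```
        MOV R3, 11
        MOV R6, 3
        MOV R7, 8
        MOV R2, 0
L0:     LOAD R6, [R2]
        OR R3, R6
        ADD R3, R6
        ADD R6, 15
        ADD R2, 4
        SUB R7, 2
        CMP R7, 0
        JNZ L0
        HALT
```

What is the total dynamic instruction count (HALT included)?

37

R3=11
R6=3
R7=8
R2=0
R6=M[0]=13
R3=11|13=15
R3=15+13=28
R6=13+15=28
R2=0+4=4
R7=8-2=6
CMP R7, 0  (cmp 6,0)
JNZ L0: taken
R6=M[4]=14
R3=28|14=30
R3=30+14=44
R6=14+15=29
R2=4+4=8
R7=6-2=4
CMP R7, 0  (cmp 4,0)
JNZ L0: taken
R6=M[8]=30
R3=44|30=62
R3=62+30=92
R6=30+15=45
R2=8+4=12
R7=4-2=2
CMP R7, 0  (cmp 2,0)
JNZ L0: taken
R6=M[12]=21
R3=92|21=93
R3=93+21=114
R6=21+15=36
R2=12+4=16
R7=2-2=0
CMP R7, 0  (cmp 0,0)
JNZ L0: not taken
halt.
Total executed instructions: 37.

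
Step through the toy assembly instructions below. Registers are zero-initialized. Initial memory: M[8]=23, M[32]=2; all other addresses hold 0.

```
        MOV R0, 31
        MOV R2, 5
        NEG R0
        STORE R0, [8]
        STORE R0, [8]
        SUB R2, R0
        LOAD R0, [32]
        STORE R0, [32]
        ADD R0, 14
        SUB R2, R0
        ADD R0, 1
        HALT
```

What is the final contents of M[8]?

MOV R0, 31 → R0=31
MOV R2, 5 → R2=5
NEG R0 → R0=-(31)=-31
STORE R0, [8] → M[8]=-31
STORE R0, [8] → M[8]=-31
SUB R2, R0 → R2=5-(-31)=36
LOAD R0, [32] → R0=M[32]=2
STORE R0, [32] → M[32]=2
ADD R0, 14 → R0=2+14=16
SUB R2, R0 → R2=36-16=20
ADD R0, 1 → R0=16+1=17
halt.

-31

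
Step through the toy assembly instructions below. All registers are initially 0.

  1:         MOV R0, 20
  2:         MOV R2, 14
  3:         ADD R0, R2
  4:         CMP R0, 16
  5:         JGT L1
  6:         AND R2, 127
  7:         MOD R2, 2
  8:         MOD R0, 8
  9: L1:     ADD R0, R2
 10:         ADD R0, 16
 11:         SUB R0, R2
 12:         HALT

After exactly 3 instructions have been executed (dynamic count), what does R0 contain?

after MOV R0, 20: R0=20
after MOV R2, 14: R2=14
after ADD R0, R2: R0=20+14=34
After step 3: R0 = 34.

34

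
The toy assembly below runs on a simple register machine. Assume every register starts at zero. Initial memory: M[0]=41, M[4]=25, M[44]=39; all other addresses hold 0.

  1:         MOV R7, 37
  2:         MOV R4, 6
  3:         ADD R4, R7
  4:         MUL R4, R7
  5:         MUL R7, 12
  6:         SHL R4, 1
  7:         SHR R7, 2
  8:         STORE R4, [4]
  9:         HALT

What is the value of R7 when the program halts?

R7=37
R4=6
R4=6+37=43
R4=43*37=1591
R7=37*12=444
R4=1591<<1=3182
R7=444>>2=111
STORE R4, [4] → M[4]=3182
halt.

111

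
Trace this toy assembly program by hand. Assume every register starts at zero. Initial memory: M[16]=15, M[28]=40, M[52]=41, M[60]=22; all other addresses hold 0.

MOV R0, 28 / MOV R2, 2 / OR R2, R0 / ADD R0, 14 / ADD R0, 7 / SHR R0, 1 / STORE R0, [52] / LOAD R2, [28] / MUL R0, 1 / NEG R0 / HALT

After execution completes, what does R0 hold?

after MOV R0, 28: R0=28
after MOV R2, 2: R2=2
after OR R2, R0: R2=2|28=30
after ADD R0, 14: R0=28+14=42
after ADD R0, 7: R0=42+7=49
after SHR R0, 1: R0=49>>1=24
STORE R0, [52] → M[52]=24
after LOAD R2, [28]: R2=M[28]=40
after MUL R0, 1: R0=24*1=24
after NEG R0: R0=-(24)=-24
halt.

-24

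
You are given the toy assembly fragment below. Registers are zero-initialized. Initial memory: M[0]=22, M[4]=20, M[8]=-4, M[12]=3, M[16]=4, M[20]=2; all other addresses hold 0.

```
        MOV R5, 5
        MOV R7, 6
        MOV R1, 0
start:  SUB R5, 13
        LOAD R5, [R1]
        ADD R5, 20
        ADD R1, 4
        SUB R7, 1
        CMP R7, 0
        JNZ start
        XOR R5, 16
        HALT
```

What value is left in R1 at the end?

24

after MOV R5, 5: R5=5
after MOV R7, 6: R7=6
after MOV R1, 0: R1=0
after SUB R5, 13: R5=5-13=-8
after LOAD R5, [R1]: R5=M[0]=22
after ADD R5, 20: R5=22+20=42
after ADD R1, 4: R1=0+4=4
after SUB R7, 1: R7=6-1=5
CMP R7, 0  (cmp 5,0)
JNZ start: taken
after SUB R5, 13: R5=42-13=29
after LOAD R5, [R1]: R5=M[4]=20
after ADD R5, 20: R5=20+20=40
after ADD R1, 4: R1=4+4=8
after SUB R7, 1: R7=5-1=4
CMP R7, 0  (cmp 4,0)
JNZ start: taken
after SUB R5, 13: R5=40-13=27
after LOAD R5, [R1]: R5=M[8]=-4
after ADD R5, 20: R5=(-4)+20=16
after ADD R1, 4: R1=8+4=12
after SUB R7, 1: R7=4-1=3
CMP R7, 0  (cmp 3,0)
JNZ start: taken
after SUB R5, 13: R5=16-13=3
after LOAD R5, [R1]: R5=M[12]=3
after ADD R5, 20: R5=3+20=23
after ADD R1, 4: R1=12+4=16
after SUB R7, 1: R7=3-1=2
CMP R7, 0  (cmp 2,0)
JNZ start: taken
after SUB R5, 13: R5=23-13=10
after LOAD R5, [R1]: R5=M[16]=4
after ADD R5, 20: R5=4+20=24
after ADD R1, 4: R1=16+4=20
after SUB R7, 1: R7=2-1=1
CMP R7, 0  (cmp 1,0)
JNZ start: taken
after SUB R5, 13: R5=24-13=11
after LOAD R5, [R1]: R5=M[20]=2
after ADD R5, 20: R5=2+20=22
after ADD R1, 4: R1=20+4=24
after SUB R7, 1: R7=1-1=0
CMP R7, 0  (cmp 0,0)
JNZ start: not taken
after XOR R5, 16: R5=22^16=6
halt.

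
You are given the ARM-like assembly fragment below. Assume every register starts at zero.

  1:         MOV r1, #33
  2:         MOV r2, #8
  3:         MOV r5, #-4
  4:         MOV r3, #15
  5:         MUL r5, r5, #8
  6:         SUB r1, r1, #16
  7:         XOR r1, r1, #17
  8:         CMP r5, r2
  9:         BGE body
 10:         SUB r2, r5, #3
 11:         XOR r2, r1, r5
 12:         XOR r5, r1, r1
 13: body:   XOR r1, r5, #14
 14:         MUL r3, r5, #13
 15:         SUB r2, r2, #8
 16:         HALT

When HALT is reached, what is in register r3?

r1=33
r2=8
r5=-4
r3=15
r5=(-4)*8=-32
r1=33-16=17
r1=17^17=0
CMP r5, r2  (cmp -32,8)
BGE body: not taken
r2=(-32)-3=-35
r2=0^(-32)=-32
r5=0^0=0
r1=0^14=14
r3=0*13=0
r2=(-32)-8=-40
halt.

0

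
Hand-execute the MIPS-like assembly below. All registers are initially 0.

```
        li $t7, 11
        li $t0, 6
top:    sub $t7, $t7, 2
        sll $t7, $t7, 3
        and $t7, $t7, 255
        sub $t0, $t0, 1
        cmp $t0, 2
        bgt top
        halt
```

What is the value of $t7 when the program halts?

112

li $t7, 11 → $t7=11
li $t0, 6 → $t0=6
sub $t7, $t7, 2 → $t7=11-2=9
sll $t7, $t7, 3 → $t7=9<<3=72
and $t7, $t7, 255 → $t7=72&255=72
sub $t0, $t0, 1 → $t0=6-1=5
cmp $t0, 2  (cmp 5,2)
bgt top: taken
sub $t7, $t7, 2 → $t7=72-2=70
sll $t7, $t7, 3 → $t7=70<<3=560
and $t7, $t7, 255 → $t7=560&255=48
sub $t0, $t0, 1 → $t0=5-1=4
cmp $t0, 2  (cmp 4,2)
bgt top: taken
sub $t7, $t7, 2 → $t7=48-2=46
sll $t7, $t7, 3 → $t7=46<<3=368
and $t7, $t7, 255 → $t7=368&255=112
sub $t0, $t0, 1 → $t0=4-1=3
cmp $t0, 2  (cmp 3,2)
bgt top: taken
sub $t7, $t7, 2 → $t7=112-2=110
sll $t7, $t7, 3 → $t7=110<<3=880
and $t7, $t7, 255 → $t7=880&255=112
sub $t0, $t0, 1 → $t0=3-1=2
cmp $t0, 2  (cmp 2,2)
bgt top: not taken
halt.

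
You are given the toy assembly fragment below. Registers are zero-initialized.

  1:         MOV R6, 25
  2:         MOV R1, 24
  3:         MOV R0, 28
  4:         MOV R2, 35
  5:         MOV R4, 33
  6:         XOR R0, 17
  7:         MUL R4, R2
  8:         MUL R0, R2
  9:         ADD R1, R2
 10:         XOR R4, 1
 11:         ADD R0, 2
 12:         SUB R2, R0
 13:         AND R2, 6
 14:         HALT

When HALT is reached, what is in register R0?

after MOV R6, 25: R6=25
after MOV R1, 24: R1=24
after MOV R0, 28: R0=28
after MOV R2, 35: R2=35
after MOV R4, 33: R4=33
after XOR R0, 17: R0=28^17=13
after MUL R4, R2: R4=33*35=1155
after MUL R0, R2: R0=13*35=455
after ADD R1, R2: R1=24+35=59
after XOR R4, 1: R4=1155^1=1154
after ADD R0, 2: R0=455+2=457
after SUB R2, R0: R2=35-457=-422
after AND R2, 6: R2=(-422)&6=2
halt.

457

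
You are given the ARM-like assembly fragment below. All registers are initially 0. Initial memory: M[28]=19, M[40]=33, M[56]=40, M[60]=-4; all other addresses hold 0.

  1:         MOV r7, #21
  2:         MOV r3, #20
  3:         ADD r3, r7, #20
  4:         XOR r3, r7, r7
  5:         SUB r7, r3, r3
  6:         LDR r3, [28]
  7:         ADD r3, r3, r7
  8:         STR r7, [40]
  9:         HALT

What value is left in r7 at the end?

0

r7=21
r3=20
r3=21+20=41
r3=21^21=0
r7=0-0=0
r3=M[28]=19
r3=19+0=19
STR r7, [40] → M[40]=0
halt.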